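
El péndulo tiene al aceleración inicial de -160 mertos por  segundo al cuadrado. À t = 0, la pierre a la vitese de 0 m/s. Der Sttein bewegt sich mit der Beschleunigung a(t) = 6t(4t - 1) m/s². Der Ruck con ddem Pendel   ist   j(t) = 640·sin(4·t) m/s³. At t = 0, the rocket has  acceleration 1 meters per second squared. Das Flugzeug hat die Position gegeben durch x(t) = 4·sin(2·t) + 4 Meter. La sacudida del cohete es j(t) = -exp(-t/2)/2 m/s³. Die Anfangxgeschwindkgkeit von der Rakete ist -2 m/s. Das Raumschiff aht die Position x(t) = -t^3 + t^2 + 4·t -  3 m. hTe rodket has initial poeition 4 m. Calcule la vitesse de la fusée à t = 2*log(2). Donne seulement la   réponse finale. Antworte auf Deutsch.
Die Antwort ist -1.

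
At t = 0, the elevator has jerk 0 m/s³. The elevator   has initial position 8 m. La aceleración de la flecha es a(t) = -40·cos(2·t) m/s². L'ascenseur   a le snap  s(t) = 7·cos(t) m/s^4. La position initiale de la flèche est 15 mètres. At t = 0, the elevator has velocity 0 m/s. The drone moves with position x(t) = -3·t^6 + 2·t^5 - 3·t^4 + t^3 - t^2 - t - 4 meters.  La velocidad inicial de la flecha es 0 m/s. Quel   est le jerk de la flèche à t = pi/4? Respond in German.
Um dies zu lösen, müssen wir 1 Ableitung unserer Gleichung für die Beschleunigung a(t) = -40·cos(2·t) nehmen. Die Ableitung von der Beschleunigung ergibt den Ruck: j(t) = 80·sin(2·t). Mit j(t) = 80·sin(2·t) und Einsetzen von t = pi/4, finden wir j = 80.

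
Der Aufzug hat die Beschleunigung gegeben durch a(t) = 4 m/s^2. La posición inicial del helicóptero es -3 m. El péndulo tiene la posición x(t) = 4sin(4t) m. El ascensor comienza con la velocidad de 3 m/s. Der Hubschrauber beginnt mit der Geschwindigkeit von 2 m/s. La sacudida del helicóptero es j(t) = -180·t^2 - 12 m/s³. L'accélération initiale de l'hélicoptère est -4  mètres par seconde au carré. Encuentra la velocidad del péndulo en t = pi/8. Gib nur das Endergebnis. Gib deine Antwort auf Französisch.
La réponse est 0.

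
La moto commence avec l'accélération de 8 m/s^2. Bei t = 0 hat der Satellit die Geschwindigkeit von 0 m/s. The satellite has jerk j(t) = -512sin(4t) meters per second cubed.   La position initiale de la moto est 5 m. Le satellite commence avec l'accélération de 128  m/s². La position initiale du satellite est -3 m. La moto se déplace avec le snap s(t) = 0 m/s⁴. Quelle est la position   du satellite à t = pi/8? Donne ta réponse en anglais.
Starting from jerk j(t) = -512·sin(4·t), we take 3 antiderivatives. The integral of jerk is acceleration. Using a(0) = 128, we get a(t) = 128·cos(4·t). Finding the antiderivative of a(t) and using v(0) = 0: v(t) = 32·sin(4·t). The antiderivative of velocity, with x(0) = -3, gives position: x(t) = 5 - 8·cos(4·t). From the given position equation x(t) = 5 - 8·cos(4·t), we substitute t = pi/8 to get x = 5.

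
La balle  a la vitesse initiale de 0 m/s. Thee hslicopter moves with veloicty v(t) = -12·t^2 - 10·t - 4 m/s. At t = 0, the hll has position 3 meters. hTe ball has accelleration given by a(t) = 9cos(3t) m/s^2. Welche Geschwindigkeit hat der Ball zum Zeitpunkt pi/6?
Um dies zu lösen, müssen wir 1 Stammfunktion unserer Gleichung für die Beschleunigung a(t) = 9·cos(3·t) finden. Die Stammfunktion von der Beschleunigung ist die Geschwindigkeit. Mit v(0) = 0 erhalten wir v(t) = 3·sin(3·t). Wir haben die Geschwindigkeit v(t) = 3·sin(3·t). Durch Einsetzen von t = pi/6: v(pi/6) = 3.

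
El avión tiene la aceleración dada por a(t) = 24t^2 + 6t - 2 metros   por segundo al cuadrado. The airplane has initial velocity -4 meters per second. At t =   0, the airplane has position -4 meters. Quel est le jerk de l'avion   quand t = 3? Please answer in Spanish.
Debemos derivar nuestra ecuación de la aceleración a(t) = 24·t^2 + 6·t - 2 1 vez. La derivada de la aceleración da la sacudida: j(t) = 48·t + 6. De la ecuación de la sacudida j(t) = 48·t + 6, sustituimos t = 3 para obtener j = 150.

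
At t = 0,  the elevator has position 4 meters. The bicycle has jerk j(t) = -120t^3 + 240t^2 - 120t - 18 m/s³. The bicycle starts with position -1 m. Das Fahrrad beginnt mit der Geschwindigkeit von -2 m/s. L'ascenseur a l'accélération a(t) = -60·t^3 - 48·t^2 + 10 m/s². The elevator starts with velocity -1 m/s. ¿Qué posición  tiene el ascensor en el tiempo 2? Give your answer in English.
To solve this, we need to take 2 integrals of our acceleration equation a(t) = -60·t^3 - 48·t^2 + 10. Integrating acceleration and using the initial condition v(0) = -1, we get v(t) = -15·t^4 - 16·t^3 + 10·t - 1. The antiderivative of velocity, with x(0) = 4, gives position: x(t) = -3·t^5 - 4·t^4 + 5·t^2 - t + 4. From the given position equation x(t) = -3·t^5 - 4·t^4 + 5·t^2 - t + 4, we substitute t = 2 to get x = -138.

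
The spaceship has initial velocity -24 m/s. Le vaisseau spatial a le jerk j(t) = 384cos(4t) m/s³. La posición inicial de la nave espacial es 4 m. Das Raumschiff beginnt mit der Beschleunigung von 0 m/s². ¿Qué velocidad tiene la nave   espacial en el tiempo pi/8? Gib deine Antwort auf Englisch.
To solve this, we need to take 2 integrals of our jerk equation j(t) = 384·cos(4·t). Taking ∫j(t)dt and applying a(0) = 0, we find a(t) = 96·sin(4·t). Taking ∫a(t)dt and applying v(0) = -24, we find v(t) = -24·cos(4·t). We have velocity v(t) = -24·cos(4·t). Substituting t = pi/8: v(pi/8) = 0.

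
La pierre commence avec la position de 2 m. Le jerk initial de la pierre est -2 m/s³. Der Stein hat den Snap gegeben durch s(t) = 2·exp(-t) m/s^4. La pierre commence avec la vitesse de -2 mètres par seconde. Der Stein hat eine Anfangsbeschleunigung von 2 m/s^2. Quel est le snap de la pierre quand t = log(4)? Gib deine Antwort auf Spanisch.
Tenemos el snap s(t) = 2·exp(-t). Sustituyendo t = log(4): s(log(4)) = 1/2.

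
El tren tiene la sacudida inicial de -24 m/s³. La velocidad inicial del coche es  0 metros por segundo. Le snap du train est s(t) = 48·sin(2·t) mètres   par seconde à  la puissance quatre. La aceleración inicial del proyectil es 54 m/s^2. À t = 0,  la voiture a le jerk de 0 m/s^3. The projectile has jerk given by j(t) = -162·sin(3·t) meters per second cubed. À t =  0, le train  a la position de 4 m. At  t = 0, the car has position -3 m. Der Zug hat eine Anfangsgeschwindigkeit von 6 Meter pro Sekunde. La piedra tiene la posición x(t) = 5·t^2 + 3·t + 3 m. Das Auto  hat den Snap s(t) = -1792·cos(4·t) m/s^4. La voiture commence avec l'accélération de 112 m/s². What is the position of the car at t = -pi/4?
To find the answer, we compute 4 integrals of s(t) = -1792·cos(4·t). The antiderivative of snap, with j(0) = 0, gives jerk: j(t) = -448·sin(4·t). The integral of jerk, with a(0) = 112, gives acceleration: a(t) = 112·cos(4·t). The antiderivative of acceleration is velocity. Using v(0) = 0, we get v(t) = 28·sin(4·t). Integrating velocity and using the initial condition x(0) = -3, we get x(t) = 4 - 7·cos(4·t). We have position x(t) = 4 - 7·cos(4·t). Substituting t = -pi/4: x(-pi/4) = 11.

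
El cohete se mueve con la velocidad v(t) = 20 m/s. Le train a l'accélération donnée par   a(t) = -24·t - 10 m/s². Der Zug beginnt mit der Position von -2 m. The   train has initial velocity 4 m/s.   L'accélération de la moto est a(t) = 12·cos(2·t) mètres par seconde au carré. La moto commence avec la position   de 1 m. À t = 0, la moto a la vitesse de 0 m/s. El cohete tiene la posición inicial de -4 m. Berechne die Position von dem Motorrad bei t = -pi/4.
Wir müssen unsere Gleichung für die Beschleunigung a(t) = 12·cos(2·t) 2-mal integrieren. Mit ∫a(t)dt und Anwendung von v(0) = 0, finden wir v(t) = 6·sin(2·t). Mit ∫v(t)dt und Anwendung von x(0) = 1, finden wir x(t) = 4 - 3·cos(2·t). Aus der Gleichung für die Position x(t) = 4 - 3·cos(2·t), setzen wir t = -pi/4 ein und erhalten x = 4.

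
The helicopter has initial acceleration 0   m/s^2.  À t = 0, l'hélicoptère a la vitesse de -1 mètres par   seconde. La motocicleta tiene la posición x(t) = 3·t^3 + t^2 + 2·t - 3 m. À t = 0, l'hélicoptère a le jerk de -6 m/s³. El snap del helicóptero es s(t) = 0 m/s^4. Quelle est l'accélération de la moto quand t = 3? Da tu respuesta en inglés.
Starting from position x(t) = 3·t^3 + t^2 + 2·t - 3, we take 2 derivatives. Differentiating position, we get velocity: v(t) = 9·t^2 + 2·t + 2. The derivative of velocity gives acceleration: a(t) = 18·t + 2. Using a(t) = 18·t + 2 and substituting t = 3, we find a = 56.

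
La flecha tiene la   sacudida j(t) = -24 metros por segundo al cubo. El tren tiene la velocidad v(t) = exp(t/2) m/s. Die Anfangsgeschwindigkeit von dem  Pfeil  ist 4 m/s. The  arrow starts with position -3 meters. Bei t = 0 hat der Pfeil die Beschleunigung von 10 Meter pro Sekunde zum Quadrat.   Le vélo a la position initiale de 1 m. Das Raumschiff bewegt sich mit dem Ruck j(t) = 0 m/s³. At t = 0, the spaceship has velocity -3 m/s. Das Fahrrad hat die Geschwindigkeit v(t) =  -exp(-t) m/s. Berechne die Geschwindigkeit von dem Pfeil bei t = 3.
Ausgehend von dem Ruck j(t) = -24, nehmen wir 2 Integrale. Die Stammfunktion von dem Ruck, mit a(0) = 10, ergibt die Beschleunigung: a(t) = 10 - 24·t. Durch Integration von der Beschleunigung und Verwendung der Anfangsbedingung v(0) = 4, erhalten wir v(t) = -12·t^2 + 10·t + 4. Wir haben die Geschwindigkeit v(t) = -12·t^2 + 10·t + 4. Durch Einsetzen von t = 3: v(3) = -74.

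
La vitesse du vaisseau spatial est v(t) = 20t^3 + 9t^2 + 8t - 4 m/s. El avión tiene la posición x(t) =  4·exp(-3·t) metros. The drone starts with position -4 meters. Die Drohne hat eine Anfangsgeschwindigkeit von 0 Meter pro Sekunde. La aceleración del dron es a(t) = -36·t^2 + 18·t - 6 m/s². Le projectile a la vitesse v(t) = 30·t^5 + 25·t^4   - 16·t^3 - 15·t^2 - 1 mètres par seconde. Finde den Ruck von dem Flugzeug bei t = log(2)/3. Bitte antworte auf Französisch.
En partant de la position x(t) = 4·exp(-3·t), nous prenons 3 dérivées. En dérivant la position, nous obtenons la vitesse: v(t) = -12·exp(-3·t). En prenant d/dt de v(t), nous trouvons a(t) = 36·exp(-3·t). En dérivant l'accélération, nous obtenons le jerk: j(t) = -108·exp(-3·t). Nous avons le jerk j(t) = -108·exp(-3·t). En substituant t = log(2)/3: j(log(2)/3) = -54.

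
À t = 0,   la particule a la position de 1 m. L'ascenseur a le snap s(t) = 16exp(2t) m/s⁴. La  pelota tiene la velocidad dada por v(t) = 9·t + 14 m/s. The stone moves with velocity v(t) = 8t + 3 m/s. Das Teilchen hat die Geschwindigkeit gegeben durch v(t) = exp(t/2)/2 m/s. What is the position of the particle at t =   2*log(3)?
To solve this, we need to take 1 integral of our velocity equation v(t) = exp(t/2)/2. Integrating velocity and using the initial condition x(0) = 1, we get x(t) = exp(t/2). From the given position equation x(t) = exp(t/2), we substitute t = 2*log(3) to get x = 3.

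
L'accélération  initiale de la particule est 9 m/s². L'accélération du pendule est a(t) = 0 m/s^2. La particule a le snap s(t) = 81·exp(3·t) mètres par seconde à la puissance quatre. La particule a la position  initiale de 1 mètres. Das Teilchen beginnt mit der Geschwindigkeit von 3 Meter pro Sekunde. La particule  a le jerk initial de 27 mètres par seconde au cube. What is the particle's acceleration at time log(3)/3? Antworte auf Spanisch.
Para resolver esto, necesitamos tomar 2 antiderivadas de nuestra ecuación del snap s(t) = 81·exp(3·t). La antiderivada del snap, con j(0) = 27, da la sacudida: j(t) = 27·exp(3·t). La integral de la sacudida, con a(0) = 9, da la aceleración: a(t) = 9·exp(3·t). De la ecuación de la aceleración a(t) = 9·exp(3·t), sustituimos t = log(3)/3 para obtener a = 27.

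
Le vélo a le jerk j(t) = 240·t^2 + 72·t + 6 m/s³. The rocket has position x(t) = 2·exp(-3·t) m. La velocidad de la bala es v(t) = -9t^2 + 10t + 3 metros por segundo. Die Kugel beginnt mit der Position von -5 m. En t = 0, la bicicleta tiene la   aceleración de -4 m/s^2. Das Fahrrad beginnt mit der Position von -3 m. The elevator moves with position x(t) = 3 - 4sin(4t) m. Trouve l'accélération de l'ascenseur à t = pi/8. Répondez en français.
Nous devons dériver notre équation de la position x(t) = 3 - 4·sin(4·t) 2 fois. En dérivant la position, nous obtenons la vitesse: v(t) = -16·cos(4·t). En dérivant la vitesse, nous obtenons l'accélération: a(t) = 64·sin(4·t). Nous avons l'accélération a(t) = 64·sin(4·t). En substituant t = pi/8: a(pi/8) = 64.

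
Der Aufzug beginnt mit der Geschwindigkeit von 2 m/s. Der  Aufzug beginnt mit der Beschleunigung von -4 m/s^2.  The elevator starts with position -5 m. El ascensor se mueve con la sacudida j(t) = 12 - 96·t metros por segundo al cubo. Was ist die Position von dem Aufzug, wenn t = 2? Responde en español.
Necesitamos integrar nuestra ecuación de la sacudida j(t) = 12 - 96·t 3 veces. La antiderivada de la sacudida es la aceleración. Usando a(0) = -4, obtenemos a(t) = -48·t^2 + 12·t - 4. Tomando ∫a(t)dt y aplicando v(0) = 2, encontramos v(t) = -16·t^3 + 6·t^2 - 4·t + 2. Tomando ∫v(t)dt y aplicando x(0) = -5, encontramos x(t) = -4·t^4 + 2·t^3 - 2·t^2 + 2·t - 5. Usando x(t) = -4·t^4 + 2·t^3 - 2·t^2 + 2·t - 5 y sustituyendo t = 2, encontramos x = -57.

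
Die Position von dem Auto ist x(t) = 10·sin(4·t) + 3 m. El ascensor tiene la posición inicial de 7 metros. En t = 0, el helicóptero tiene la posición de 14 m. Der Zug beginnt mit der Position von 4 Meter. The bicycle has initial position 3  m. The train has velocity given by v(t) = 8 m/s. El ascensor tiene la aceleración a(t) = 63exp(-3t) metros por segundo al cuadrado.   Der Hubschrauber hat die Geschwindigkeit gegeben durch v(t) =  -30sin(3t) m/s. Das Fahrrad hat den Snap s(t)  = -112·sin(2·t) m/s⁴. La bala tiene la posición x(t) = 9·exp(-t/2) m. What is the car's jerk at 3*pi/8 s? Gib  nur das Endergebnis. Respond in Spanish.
En t = 3*pi/8, j = 0.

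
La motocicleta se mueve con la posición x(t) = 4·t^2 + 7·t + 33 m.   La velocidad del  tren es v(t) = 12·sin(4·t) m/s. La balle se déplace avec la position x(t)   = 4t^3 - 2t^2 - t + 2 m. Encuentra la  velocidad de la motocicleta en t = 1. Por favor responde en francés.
En partant de la position x(t) = 4·t^2 + 7·t + 33, nous prenons 1 dérivée. En prenant d/dt de x(t), nous trouvons v(t) = 8·t + 7. De l'équation de la vitesse v(t) = 8·t + 7, nous substituons t = 1 pour obtenir v = 15.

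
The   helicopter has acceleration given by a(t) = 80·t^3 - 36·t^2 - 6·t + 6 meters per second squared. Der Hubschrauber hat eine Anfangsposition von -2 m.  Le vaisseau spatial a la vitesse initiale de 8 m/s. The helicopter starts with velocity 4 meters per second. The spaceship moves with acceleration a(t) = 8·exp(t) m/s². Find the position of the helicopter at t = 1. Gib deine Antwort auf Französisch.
Nous devons trouver l'intégrale de notre équation de l'accélération a(t) = 80·t^3 - 36·t^2 - 6·t + 6 2 fois. L'intégrale de l'accélération, avec v(0) = 4, donne la vitesse: v(t) = 20·t^4 - 12·t^3 - 3·t^2 + 6·t + 4. En prenant ∫v(t)dt et en appliquant x(0) = -2, nous trouvons x(t) = 4·t^5 - 3·t^4 - t^3 + 3·t^2 + 4·t - 2. En utilisant x(t) = 4·t^5 - 3·t^4 - t^3 + 3·t^2 + 4·t - 2 et en substituant t = 1, nous trouvons x = 5.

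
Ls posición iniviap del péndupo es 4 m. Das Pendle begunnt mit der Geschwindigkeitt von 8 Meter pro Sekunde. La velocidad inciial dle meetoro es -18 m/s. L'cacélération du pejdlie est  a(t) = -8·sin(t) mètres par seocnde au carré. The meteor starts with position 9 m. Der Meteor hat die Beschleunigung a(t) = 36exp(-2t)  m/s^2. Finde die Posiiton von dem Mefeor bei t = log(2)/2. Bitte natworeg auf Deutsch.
Ausgehend von der Beschleunigung a(t) = 36·exp(-2·t), nehmen wir 2 Stammfunktionen. Die Stammfunktion von der Beschleunigung, mit v(0) = -18, ergibt die Geschwindigkeit: v(t) = -18·exp(-2·t). Das Integral von der Geschwindigkeit ist die Position. Mit x(0) = 9 erhalten wir x(t) = 9·exp(-2·t). Wir haben die Position x(t) = 9·exp(-2·t). Durch Einsetzen von t = log(2)/2: x(log(2)/2) = 9/2.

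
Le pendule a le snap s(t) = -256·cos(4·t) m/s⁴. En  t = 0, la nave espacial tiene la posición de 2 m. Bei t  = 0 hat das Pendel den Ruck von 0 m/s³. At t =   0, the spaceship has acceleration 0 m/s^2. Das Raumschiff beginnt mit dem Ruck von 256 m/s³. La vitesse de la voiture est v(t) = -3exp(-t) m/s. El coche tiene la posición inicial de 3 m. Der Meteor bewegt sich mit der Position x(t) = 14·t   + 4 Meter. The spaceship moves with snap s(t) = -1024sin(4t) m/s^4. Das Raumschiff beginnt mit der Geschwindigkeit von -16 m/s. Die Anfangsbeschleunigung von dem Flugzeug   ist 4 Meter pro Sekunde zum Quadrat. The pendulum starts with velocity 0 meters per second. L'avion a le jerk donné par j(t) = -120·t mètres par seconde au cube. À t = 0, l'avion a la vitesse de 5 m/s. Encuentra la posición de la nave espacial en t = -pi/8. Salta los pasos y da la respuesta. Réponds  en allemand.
Bei t = -pi/8, x = 6.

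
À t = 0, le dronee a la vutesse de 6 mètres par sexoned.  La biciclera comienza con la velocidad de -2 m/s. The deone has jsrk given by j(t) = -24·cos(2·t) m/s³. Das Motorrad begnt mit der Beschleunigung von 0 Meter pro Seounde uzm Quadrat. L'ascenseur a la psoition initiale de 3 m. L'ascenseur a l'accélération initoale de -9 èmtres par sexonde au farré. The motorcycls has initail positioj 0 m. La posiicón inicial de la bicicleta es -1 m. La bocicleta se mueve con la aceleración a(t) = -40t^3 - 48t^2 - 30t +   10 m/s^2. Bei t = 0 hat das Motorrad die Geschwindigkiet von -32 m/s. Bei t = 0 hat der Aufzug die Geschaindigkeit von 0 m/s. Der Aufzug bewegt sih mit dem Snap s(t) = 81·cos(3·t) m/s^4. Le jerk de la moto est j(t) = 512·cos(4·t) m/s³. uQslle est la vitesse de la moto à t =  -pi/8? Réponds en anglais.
To solve this, we need to take 2 integrals of our jerk equation j(t) = 512·cos(4·t). Taking ∫j(t)dt and applying a(0) = 0, we find a(t) = 128·sin(4·t). Taking ∫a(t)dt and applying v(0) = -32, we find v(t) = -32·cos(4·t). We have velocity v(t) = -32·cos(4·t). Substituting t = -pi/8: v(-pi/8) = 0.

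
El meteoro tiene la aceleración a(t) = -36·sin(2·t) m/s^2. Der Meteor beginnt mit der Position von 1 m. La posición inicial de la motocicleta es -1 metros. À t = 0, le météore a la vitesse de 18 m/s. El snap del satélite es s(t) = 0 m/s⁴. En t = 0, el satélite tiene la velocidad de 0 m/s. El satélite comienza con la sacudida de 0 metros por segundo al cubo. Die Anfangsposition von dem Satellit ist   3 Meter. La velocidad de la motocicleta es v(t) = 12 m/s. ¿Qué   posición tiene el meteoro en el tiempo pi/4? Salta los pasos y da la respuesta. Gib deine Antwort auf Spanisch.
En t = pi/4, x = 10.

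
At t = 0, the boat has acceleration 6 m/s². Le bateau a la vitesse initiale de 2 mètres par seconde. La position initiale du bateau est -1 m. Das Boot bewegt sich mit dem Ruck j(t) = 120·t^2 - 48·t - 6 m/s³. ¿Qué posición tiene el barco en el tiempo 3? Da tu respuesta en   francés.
Pour résoudre ceci, nous devons prendre 3 intégrales de notre équation du jerk j(t) = 120·t^2 - 48·t - 6. En intégrant le jerk et en utilisant la condition initiale a(0) = 6, nous obtenons a(t) = 40·t^3 - 24·t^2 - 6·t + 6. L'intégrale de l'accélération est la vitesse. En utilisant v(0) = 2, nous obtenons v(t) = 10·t^4 - 8·t^3 - 3·t^2 + 6·t + 2. En intégrant la vitesse et en utilisant la condition initiale x(0) = -1, nous obtenons x(t) = 2·t^5 - 2·t^4 - t^3 + 3·t^2 + 2·t - 1. De l'équation de la position x(t) = 2·t^5 - 2·t^4 - t^3 + 3·t^2 + 2·t - 1, nous substituons t = 3 pour obtenir x = 329.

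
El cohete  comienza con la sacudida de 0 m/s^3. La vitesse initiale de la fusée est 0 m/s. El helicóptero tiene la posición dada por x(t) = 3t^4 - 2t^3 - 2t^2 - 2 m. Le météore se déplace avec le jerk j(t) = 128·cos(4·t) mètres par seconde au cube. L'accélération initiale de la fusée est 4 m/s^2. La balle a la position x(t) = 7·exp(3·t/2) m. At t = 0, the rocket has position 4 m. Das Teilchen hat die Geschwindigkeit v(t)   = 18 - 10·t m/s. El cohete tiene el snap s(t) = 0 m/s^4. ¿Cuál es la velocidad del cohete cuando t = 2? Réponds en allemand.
Um dies zu lösen, müssen wir 3 Integrale unserer Gleichung für den Snap s(t) = 0 finden. Das Integral von dem Snap ist der Ruck. Mit j(0) = 0 erhalten wir j(t) = 0. Das Integral von dem Ruck, mit a(0) = 4, ergibt die Beschleunigung: a(t) = 4. Mit ∫a(t)dt und Anwendung von v(0) = 0, finden wir v(t) = 4·t. Wir haben die Geschwindigkeit v(t) = 4·t. Durch Einsetzen von t = 2: v(2) = 8.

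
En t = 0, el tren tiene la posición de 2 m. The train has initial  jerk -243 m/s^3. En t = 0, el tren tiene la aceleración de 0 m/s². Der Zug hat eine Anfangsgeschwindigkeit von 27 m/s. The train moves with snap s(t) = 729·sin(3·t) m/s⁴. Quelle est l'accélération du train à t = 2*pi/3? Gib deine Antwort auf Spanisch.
Partiendo del snap s(t) = 729·sin(3·t), tomamos 2 antiderivadas. La integral del snap es la sacudida. Usando j(0) = -243, obtenemos j(t) = -243·cos(3·t). Integrando la sacudida y usando la condición inicial a(0) = 0, obtenemos a(t) = -81·sin(3·t). Tenemos la aceleración a(t) = -81·sin(3·t). Sustituyendo t = 2*pi/3: a(2*pi/3) = 0.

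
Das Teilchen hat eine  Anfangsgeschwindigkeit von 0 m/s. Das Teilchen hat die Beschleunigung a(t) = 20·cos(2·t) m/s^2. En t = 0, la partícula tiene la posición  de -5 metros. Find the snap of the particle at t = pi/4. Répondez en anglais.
We must differentiate our acceleration equation a(t) = 20·cos(2·t) 2 times. Taking d/dt of a(t), we find j(t) = -40·sin(2·t). Differentiating jerk, we get snap: s(t) = -80·cos(2·t). Using s(t) = -80·cos(2·t) and substituting t = pi/4, we find s = 0.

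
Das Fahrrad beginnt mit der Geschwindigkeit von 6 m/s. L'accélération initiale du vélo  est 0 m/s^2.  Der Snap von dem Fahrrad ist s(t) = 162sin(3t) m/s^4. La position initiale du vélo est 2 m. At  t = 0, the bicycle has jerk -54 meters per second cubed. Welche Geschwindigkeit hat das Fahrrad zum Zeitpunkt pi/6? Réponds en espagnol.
Para resolver esto, necesitamos tomar 3 integrales de nuestra ecuación del snap s(t) = 162·sin(3·t). Tomando ∫s(t)dt y aplicando j(0) = -54, encontramos j(t) = -54·cos(3·t). Integrando la sacudida y usando la condición inicial a(0) = 0, obtenemos a(t) = -18·sin(3·t). Tomando ∫a(t)dt y aplicando v(0) = 6, encontramos v(t) = 6·cos(3·t). Tenemos la velocidad v(t) = 6·cos(3·t). Sustituyendo t = pi/6: v(pi/6) = 0.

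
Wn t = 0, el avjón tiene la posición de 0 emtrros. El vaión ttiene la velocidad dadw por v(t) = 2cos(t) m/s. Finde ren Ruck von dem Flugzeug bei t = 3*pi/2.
Um dies zu lösen, müssen wir 2 Ableitungen unserer Gleichung für die Geschwindigkeit v(t) = 2·cos(t) nehmen. Durch Ableiten von der Geschwindigkeit erhalten wir die Beschleunigung: a(t) = -2·sin(t). Durch Ableiten von der Beschleunigung erhalten wir den Ruck: j(t) = -2·cos(t). Aus der Gleichung für den Ruck j(t) = -2·cos(t), setzen wir t = 3*pi/2 ein und erhalten j = 0.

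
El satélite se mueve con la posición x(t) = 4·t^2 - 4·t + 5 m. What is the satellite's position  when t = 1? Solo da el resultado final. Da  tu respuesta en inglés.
The answer is 5.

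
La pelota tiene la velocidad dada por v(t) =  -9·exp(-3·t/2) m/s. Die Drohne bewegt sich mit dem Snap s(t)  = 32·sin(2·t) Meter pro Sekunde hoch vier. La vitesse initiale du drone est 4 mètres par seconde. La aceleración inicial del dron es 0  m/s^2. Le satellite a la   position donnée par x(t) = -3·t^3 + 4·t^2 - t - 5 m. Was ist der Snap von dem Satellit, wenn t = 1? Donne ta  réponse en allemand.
Wir müssen unsere Gleichung für die Position x(t) = -3·t^3 + 4·t^2 - t - 5 4-mal ableiten. Mit d/dt von x(t) finden wir v(t) = -9·t^2 + 8·t - 1. Die Ableitung von der Geschwindigkeit ergibt die Beschleunigung: a(t) = 8 - 18·t. Die Ableitung von der Beschleunigung ergibt den Ruck: j(t) = -18. Die Ableitung von dem Ruck ergibt den Snap: s(t) = 0. Aus der Gleichung für den Snap s(t) = 0, setzen wir t = 1 ein und erhalten s = 0.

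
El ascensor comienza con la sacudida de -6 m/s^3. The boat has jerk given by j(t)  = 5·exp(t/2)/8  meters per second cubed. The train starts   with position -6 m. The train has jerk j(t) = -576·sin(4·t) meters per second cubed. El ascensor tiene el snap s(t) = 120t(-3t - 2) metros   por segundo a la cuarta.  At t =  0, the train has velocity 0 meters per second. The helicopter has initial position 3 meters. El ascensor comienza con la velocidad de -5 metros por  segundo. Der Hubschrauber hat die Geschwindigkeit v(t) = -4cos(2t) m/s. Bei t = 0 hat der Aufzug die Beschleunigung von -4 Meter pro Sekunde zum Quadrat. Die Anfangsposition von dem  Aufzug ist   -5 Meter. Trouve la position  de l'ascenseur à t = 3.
Nous devons intégrer notre équation du snap s(t) = 120·t·(-3·t - 2) 4 fois. En intégrant le snap et en utilisant la condition initiale j(0) = -6, nous obtenons j(t) = -120·t^3 - 120·t^2 - 6. En prenant ∫j(t)dt et en appliquant a(0) = -4, nous trouvons a(t) = -30·t^4 - 40·t^3 - 6·t - 4. La primitive de l'accélération est la vitesse. En utilisant v(0) = -5, nous obtenons v(t) = -6·t^5 - 10·t^4 - 3·t^2 - 4·t - 5. En prenant ∫v(t)dt et en appliquant x(0) = -5, nous trouvons x(t) = -t^6 - 2·t^5 - t^3 - 2·t^2 - 5·t - 5. De l'équation de la position x(t) = -t^6 - 2·t^5 - t^3 - 2·t^2 - 5·t - 5, nous substituons t = 3 pour obtenir x = -1280.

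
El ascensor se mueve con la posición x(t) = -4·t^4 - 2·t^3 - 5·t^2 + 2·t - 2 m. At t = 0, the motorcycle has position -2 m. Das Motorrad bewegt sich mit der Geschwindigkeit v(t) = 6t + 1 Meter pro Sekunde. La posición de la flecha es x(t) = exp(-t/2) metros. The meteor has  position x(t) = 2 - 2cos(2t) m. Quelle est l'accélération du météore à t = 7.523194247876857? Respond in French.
Nous devons dériver notre équation de la position x(t) = 2 - 2·cos(2·t) 2 fois. La dérivée de la position donne la vitesse: v(t) = 4·sin(2·t). En prenant d/dt de v(t), nous trouvons a(t) = 8·cos(2·t). Nous avons l'accélération a(t) = 8·cos(2·t). En substituant t = 7.523194247876857: a(7.523194247876857) = -6.31220586377511.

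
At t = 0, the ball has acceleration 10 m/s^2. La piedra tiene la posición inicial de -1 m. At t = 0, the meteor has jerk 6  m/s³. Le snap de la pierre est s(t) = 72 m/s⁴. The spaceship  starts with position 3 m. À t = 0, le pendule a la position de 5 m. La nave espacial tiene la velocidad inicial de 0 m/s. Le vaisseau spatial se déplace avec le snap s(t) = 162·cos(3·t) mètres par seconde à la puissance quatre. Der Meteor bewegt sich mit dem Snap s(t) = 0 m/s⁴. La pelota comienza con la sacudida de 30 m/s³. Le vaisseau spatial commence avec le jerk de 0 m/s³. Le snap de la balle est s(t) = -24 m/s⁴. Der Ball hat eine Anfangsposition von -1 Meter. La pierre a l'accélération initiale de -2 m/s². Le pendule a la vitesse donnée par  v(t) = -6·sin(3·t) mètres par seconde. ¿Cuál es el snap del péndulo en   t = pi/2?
Para resolver esto, necesitamos tomar 3 derivadas de nuestra ecuación de la velocidad v(t) = -6·sin(3·t). Tomando d/dt de v(t), encontramos a(t) = -18·cos(3·t). La derivada de la aceleración da la sacudida: j(t) = 54·sin(3·t). Tomando d/dt de j(t), encontramos s(t) = 162·cos(3·t). De la ecuación del snap s(t) = 162·cos(3·t), sustituimos t = pi/2 para obtener s = 0.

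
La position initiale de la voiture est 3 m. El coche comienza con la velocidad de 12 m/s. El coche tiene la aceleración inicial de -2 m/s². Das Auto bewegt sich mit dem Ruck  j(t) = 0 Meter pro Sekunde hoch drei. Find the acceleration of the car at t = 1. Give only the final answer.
The acceleration at t = 1 is a = -2.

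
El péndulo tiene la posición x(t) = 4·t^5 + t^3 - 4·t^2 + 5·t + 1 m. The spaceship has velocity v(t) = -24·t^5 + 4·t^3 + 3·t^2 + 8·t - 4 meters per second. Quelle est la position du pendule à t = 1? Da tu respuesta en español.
Usando x(t) = 4·t^5 + t^3 - 4·t^2 + 5·t + 1 y sustituyendo t = 1, encontramos x = 7.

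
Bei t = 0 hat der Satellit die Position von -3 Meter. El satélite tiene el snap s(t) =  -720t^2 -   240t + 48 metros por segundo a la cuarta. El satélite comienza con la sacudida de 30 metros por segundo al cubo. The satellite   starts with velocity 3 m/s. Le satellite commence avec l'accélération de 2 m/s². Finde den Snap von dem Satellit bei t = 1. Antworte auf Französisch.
En utilisant s(t) = -720·t^2 - 240·t + 48 et en substituant t = 1, nous trouvons s = -912.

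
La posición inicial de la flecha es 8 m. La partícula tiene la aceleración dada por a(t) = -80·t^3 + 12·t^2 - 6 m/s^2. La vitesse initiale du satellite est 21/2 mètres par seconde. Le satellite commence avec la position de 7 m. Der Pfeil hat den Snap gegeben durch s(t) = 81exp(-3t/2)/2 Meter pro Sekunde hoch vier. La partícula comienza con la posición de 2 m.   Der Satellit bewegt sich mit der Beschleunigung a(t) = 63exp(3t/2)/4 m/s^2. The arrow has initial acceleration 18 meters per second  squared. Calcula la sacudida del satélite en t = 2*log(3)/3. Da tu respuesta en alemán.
Um dies zu lösen, müssen wir 1 Ableitung unserer Gleichung für die Beschleunigung a(t) = 63·exp(3·t/2)/4 nehmen. Mit d/dt von a(t) finden wir j(t) = 189·exp(3·t/2)/8. Aus der Gleichung für den Ruck j(t) = 189·exp(3·t/2)/8, setzen wir t = 2*log(3)/3 ein und erhalten j = 567/8.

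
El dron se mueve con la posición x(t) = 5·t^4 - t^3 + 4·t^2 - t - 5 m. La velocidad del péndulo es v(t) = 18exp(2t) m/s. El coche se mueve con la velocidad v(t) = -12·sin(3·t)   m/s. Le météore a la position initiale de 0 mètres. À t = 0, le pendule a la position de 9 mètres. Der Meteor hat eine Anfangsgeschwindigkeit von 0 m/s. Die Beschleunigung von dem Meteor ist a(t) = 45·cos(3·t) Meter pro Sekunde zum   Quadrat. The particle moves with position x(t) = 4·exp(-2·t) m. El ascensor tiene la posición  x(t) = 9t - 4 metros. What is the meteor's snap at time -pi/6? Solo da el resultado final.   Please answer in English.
The snap at t = -pi/6 is s = 0.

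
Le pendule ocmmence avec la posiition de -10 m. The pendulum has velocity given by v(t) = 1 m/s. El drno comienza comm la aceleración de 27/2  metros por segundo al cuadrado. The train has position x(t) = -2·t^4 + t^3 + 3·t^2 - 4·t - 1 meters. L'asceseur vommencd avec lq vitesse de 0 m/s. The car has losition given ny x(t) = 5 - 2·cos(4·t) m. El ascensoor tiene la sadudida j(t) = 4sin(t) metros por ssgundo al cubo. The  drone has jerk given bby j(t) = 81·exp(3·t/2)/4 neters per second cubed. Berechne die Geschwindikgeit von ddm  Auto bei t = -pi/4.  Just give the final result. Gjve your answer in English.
The velocity at t = -pi/4 is v = 0.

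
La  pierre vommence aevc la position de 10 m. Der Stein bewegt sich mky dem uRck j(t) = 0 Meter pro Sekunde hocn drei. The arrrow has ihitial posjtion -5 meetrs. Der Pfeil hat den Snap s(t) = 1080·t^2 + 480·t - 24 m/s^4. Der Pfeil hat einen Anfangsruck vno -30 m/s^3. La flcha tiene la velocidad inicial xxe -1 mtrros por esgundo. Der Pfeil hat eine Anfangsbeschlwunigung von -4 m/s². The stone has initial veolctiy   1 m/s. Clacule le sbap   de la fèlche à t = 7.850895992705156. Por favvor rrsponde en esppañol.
Tenemos el snap s(t) = 1080·t^2 + 480·t - 24. Sustituyendo t = 7.850895992705156: s(7.850895992705156) = 70311.9233958343.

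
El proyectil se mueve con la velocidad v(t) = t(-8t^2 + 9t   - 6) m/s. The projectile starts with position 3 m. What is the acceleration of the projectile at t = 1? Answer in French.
En partant de la vitesse v(t) = t·(-8·t^2 + 9·t - 6), nous prenons 1 dérivée. En prenant d/dt de v(t), nous trouvons a(t) = -8·t^2 + t·(9 - 16·t) + 9·t - 6. En utilisant a(t) = -8·t^2 + t·(9 - 16·t) + 9·t - 6 et en substituant t = 1, nous trouvons a = -12.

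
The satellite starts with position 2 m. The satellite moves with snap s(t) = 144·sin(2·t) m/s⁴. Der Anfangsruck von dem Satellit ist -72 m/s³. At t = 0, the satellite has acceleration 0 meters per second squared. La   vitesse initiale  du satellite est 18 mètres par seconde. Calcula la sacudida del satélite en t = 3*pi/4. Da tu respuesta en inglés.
To solve this, we need to take 1 antiderivative of our snap equation s(t) = 144·sin(2·t). The integral of snap is jerk. Using j(0) = -72, we get j(t) = -72·cos(2·t). Using j(t) = -72·cos(2·t) and substituting t = 3*pi/4, we find j = 0.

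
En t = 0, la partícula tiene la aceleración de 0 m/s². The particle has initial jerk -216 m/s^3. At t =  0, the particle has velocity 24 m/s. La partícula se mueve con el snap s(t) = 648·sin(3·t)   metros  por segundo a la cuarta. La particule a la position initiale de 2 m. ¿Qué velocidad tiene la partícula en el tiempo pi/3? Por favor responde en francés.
Nous devons intégrer notre équation du snap s(t) = 648·sin(3·t) 3 fois. En prenant ∫s(t)dt et en appliquant j(0) = -216, nous trouvons j(t) = -216·cos(3·t). La primitive du jerk est l'accélération. En utilisant a(0) = 0, nous obtenons a(t) = -72·sin(3·t). En prenant ∫a(t)dt et en appliquant v(0) = 24, nous trouvons v(t) = 24·cos(3·t). En utilisant v(t) = 24·cos(3·t) et en substituant t = pi/3, nous trouvons v = -24.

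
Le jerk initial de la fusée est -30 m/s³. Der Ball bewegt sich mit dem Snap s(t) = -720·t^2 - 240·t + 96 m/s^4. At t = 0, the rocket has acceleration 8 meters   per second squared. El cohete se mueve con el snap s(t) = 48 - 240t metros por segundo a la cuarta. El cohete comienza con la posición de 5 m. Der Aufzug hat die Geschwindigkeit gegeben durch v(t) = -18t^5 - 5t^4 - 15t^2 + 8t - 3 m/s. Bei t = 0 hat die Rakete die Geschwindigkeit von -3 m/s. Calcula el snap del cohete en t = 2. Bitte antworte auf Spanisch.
De la ecuación del snap s(t) = 48 - 240·t, sustituimos t = 2 para obtener s = -432.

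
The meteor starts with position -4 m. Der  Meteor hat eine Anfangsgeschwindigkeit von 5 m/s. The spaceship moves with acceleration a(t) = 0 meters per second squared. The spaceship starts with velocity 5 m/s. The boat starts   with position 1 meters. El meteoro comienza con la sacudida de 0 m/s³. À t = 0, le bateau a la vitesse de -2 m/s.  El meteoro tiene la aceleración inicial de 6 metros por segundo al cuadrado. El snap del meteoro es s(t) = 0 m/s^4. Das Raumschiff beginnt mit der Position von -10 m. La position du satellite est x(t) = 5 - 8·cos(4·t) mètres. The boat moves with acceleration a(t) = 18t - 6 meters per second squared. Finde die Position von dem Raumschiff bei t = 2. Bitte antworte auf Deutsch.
Wir müssen das Integral unserer Gleichung für die Beschleunigung a(t) = 0 2-mal finden. Mit ∫a(t)dt und Anwendung von v(0) = 5, finden wir v(t) = 5. Durch Integration von der Geschwindigkeit und Verwendung der Anfangsbedingung x(0) = -10, erhalten wir x(t) = 5·t - 10. Aus der Gleichung für die Position x(t) = 5·t - 10, setzen wir t = 2 ein und erhalten x = 0.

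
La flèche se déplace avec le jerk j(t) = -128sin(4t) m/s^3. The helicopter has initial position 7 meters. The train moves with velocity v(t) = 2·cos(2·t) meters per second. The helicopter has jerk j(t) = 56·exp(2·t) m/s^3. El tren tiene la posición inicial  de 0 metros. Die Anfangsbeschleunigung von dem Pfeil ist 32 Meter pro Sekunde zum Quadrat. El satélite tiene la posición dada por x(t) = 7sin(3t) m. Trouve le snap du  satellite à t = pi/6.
En partant de la position x(t) = 7·sin(3·t), nous prenons 4 dérivées. La dérivée de la position donne la vitesse: v(t) = 21·cos(3·t). En dérivant la vitesse, nous obtenons l'accélération: a(t) = -63·sin(3·t). En dérivant l'accélération, nous obtenons le jerk: j(t) = -189·cos(3·t). En dérivant le jerk, nous obtenons le snap: s(t) = 567·sin(3·t). Nous avons le snap s(t) = 567·sin(3·t). En substituant t = pi/6: s(pi/6) = 567.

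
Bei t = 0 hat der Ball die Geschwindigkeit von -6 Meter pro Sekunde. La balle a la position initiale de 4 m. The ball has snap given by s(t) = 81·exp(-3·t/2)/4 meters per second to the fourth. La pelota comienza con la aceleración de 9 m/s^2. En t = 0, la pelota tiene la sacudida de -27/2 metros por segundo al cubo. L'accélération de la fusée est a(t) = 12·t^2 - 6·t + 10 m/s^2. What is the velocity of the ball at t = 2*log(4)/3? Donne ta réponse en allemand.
Um dies zu lösen, müssen wir 3 Integrale unserer Gleichung für den Snap s(t) = 81·exp(-3·t/2)/4 finden. Mit ∫s(t)dt und Anwendung von j(0) = -27/2, finden wir j(t) = -27·exp(-3·t/2)/2. Mit ∫j(t)dt und Anwendung von a(0) = 9, finden wir a(t) = 9·exp(-3·t/2). Durch Integration von der Beschleunigung und Verwendung der Anfangsbedingung v(0) = -6, erhalten wir v(t) = -6·exp(-3·t/2). Wir haben die Geschwindigkeit v(t) = -6·exp(-3·t/2). Durch Einsetzen von t = 2*log(4)/3: v(2*log(4)/3) = -3/2.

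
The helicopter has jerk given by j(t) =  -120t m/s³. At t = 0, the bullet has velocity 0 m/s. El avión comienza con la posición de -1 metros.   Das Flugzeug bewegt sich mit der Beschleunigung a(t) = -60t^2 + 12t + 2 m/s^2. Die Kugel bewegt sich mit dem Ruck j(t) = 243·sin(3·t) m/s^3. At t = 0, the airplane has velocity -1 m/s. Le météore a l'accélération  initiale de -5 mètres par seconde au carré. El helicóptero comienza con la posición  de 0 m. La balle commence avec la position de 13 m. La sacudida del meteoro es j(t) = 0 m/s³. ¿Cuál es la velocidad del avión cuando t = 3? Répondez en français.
Pour résoudre ceci, nous devons prendre 1 primitive de notre équation de l'accélération a(t) = -60·t^2 + 12·t + 2. En intégrant l'accélération et en utilisant la condition initiale v(0) = -1, nous obtenons v(t) = -20·t^3 + 6·t^2 + 2·t - 1. De l'équation de la vitesse v(t) = -20·t^3 + 6·t^2 + 2·t - 1, nous substituons t = 3 pour obtenir v = -481.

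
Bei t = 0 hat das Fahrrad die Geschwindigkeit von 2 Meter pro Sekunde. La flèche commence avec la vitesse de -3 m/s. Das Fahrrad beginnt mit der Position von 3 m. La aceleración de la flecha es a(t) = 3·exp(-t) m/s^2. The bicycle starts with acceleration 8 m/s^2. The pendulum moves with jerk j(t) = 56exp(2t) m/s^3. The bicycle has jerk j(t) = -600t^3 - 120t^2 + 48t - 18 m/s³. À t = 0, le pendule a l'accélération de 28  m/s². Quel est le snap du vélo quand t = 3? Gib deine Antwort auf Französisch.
En partant du jerk j(t) = -600·t^3 - 120·t^2 + 48·t - 18, nous prenons 1 dérivée. La dérivée du jerk donne le snap: s(t) = -1800·t^2 - 240·t + 48. En utilisant s(t) = -1800·t^2 - 240·t + 48 et en substituant t = 3, nous trouvons s = -16872.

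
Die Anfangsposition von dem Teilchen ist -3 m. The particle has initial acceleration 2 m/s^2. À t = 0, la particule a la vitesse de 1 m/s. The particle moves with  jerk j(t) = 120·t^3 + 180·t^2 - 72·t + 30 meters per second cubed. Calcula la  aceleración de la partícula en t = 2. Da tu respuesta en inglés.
Starting from jerk j(t) = 120·t^3 + 180·t^2 - 72·t + 30, we take 1 antiderivative. Finding the integral of j(t) and using a(0) = 2: a(t) = 30·t^4 + 60·t^3 - 36·t^2 + 30·t + 2. We have acceleration a(t) = 30·t^4 + 60·t^3 - 36·t^2 + 30·t + 2. Substituting t = 2: a(2) = 878.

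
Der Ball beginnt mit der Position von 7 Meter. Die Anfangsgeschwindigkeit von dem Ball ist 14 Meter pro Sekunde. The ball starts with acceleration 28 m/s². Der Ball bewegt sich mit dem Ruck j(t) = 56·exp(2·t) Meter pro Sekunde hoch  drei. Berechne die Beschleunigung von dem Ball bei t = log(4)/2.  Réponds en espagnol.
Partiendo de la sacudida j(t) = 56·exp(2·t), tomamos 1 antiderivada. La antiderivada de la sacudida, con a(0) = 28, da la aceleración: a(t) = 28·exp(2·t). Tenemos la aceleración a(t) = 28·exp(2·t). Sustituyendo t = log(4)/2: a(log(4)/2) = 112.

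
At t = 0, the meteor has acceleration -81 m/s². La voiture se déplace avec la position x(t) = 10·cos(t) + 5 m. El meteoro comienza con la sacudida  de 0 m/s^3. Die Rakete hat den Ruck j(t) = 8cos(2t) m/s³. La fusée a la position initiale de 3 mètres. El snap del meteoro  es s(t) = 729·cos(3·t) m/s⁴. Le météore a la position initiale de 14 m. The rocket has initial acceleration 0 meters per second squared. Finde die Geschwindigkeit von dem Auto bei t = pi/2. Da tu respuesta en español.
Para resolver esto, necesitamos tomar 1 derivada de nuestra ecuación de la posición x(t) = 10·cos(t) + 5. Derivando la posición, obtenemos la velocidad: v(t) = -10·sin(t). Usando v(t) = -10·sin(t) y sustituyendo t = pi/2, encontramos v = -10.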